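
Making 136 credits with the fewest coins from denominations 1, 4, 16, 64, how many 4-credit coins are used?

Greedy: take as many of the largest coin as possible, then repeat with the remainder.
136 − 2×64→8 − 2×4→0
Count of 4: 2

2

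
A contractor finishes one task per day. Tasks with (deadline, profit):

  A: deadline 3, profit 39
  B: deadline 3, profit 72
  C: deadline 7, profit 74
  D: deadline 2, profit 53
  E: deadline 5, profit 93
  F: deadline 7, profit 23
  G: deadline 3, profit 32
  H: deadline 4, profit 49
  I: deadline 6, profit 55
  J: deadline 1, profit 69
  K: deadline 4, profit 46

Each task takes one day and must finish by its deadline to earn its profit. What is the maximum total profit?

465

Sort by profit descending; place each in the latest free slot ≤ its deadline.
Profit order: E=93 C=74 B=72 J=69 I=55 D=53 H=49 K=46 A=39 G=32 F=23
Assign: E→slot 5, C→slot 7, B→slot 3, J→slot 1, I→slot 6, D→slot 2, H→slot 4, K skipped, A skipped, G skipped, F skipped.
Slots: [1:J] [2:D] [3:B] [4:H] [5:E] [6:I] [7:C]
Profit = 69 + 53 + 72 + 49 + 93 + 55 + 74 = 465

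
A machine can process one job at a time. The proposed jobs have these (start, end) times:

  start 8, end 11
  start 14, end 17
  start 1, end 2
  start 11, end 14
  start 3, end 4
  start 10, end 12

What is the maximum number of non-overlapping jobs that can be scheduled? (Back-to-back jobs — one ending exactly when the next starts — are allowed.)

5

Sort by end time and greedily take each interval whose start is ≥ the last chosen end.
Sorted by end: (1,2)  (3,4)  (8,11)  (10,12)  (11,14)  (14,17)
take (1,2); take (3,4); take (8,11); skip (10,12); take (11,14); take (14,17).
Selected 5 jobs.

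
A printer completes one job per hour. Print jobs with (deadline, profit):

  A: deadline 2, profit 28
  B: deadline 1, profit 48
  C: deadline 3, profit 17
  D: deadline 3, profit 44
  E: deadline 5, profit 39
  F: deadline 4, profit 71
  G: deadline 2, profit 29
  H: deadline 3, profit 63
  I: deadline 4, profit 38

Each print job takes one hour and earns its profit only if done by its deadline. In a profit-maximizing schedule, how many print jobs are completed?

5

Take jobs in profit order; each goes to the latest open slot no later than its deadline.
Profit order: F=71 H=63 B=48 D=44 E=39 I=38 G=29 A=28 C=17
Assign: F→slot 4, H→slot 3, B→slot 1, D→slot 2, E→slot 5, I skipped, G skipped, A skipped, C skipped.
Slots: [1:B] [2:D] [3:H] [4:F] [5:E]
5 of 9 scheduled.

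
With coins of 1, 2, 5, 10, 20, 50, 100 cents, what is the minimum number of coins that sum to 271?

5

271 − 2×100→71 − 1×50→21 − 1×20→1 − 1×1→0
Total coins = 2 + 1 + 1 + 1 = 5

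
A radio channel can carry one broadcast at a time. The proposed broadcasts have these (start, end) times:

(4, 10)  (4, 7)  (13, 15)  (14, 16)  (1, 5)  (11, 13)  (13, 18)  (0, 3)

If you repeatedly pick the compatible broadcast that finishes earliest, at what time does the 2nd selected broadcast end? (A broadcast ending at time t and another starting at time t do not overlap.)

7

Sort by end time and greedily take each interval whose start is ≥ the last chosen end.
Sorted by end: (0,3)  (1,5)  (4,7)  (4,10)  (11,13)  (13,15)  (14,16)  (13,18)
take (0,3); take (4,7); take (11,13); take (13,15); skip (13,18).
Selected: (0,3) (4,7) (11,13) (13,15)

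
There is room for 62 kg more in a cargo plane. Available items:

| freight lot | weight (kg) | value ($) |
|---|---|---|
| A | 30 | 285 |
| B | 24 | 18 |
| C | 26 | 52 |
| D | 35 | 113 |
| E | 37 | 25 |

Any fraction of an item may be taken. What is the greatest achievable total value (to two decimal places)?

Sort by value per unit weight and fill in that order.
Order: A (285/30=9.50) > D (113/35=3.23) > C (52/26=2.00) > B (18/24=0.75) > E (25/37=0.68)
Fill: take A (30 @ 285) → take 32/35 of D → 103.31; 62/62 used.
Total value = 388.31

388.31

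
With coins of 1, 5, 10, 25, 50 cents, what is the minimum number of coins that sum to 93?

7

Greedy: take as many of the largest coin as possible, then repeat with the remainder.
93 = 1×50 + 1×25 + 1×10 + 1×5 + 3×1
Total coins = 1 + 1 + 1 + 1 + 3 = 7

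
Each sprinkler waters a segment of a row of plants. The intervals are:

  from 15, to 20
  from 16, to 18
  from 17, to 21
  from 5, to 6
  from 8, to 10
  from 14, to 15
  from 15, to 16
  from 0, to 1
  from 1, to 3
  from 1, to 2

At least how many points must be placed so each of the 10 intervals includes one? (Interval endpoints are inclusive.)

Process intervals by earliest right end; each time one isn't hit yet, stab at its right endpoint.
By right end: [0,1]  [1,2]  [1,3]  [5,6]  [8,10]  [14,15]  [15,16]  [16,18]  [15,20]  [17,21]
[0,1] uncovered → point at 1; [5,6] uncovered → point at 6; [8,10] uncovered → point at 10; [14,15] uncovered → point at 15; [16,18] uncovered → point at 18.
Points: 1, 6, 10, 15, 18 (5 total).

5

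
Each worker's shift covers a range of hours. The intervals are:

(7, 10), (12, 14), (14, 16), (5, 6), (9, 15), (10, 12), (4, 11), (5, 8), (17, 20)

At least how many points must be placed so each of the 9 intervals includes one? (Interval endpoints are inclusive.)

4

By right end: [5,6]  [5,8]  [7,10]  [4,11]  [10,12]  [12,14]  [9,15]  [14,16]  [17,20]
[5,6] uncovered → point at 6; [7,10] uncovered → point at 10; [12,14] uncovered → point at 14; [17,20] uncovered → point at 20.
Points: 6, 10, 14, 20 (4 total).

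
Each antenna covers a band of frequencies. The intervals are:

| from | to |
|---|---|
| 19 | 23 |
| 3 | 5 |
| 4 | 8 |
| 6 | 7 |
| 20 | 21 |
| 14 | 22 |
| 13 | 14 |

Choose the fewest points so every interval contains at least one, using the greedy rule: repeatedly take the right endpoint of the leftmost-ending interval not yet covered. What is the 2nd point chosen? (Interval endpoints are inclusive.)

Process intervals by earliest right end; each time one isn't hit yet, stab at its right endpoint.
By right end: [3,5]  [6,7]  [4,8]  [13,14]  [20,21]  [14,22]  [19,23]
[3,5] uncovered → point at 5; [6,7] uncovered → point at 7; [13,14] uncovered → point at 14; [20,21] uncovered → point at 21.
Points: 5, 7, 14, 21 (4 total).

7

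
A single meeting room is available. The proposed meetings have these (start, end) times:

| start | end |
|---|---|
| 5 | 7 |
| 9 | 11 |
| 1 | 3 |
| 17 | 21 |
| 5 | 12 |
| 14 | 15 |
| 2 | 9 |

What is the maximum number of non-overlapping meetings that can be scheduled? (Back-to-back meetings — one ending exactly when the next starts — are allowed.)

Order by finish time; keep every interval that doesn't clash with the previous kept one.
Sorted by end: (1,3)  (5,7)  (2,9)  (9,11)  (5,12)  (14,15)  (17,21)
take (1,3); take (5,7); take (9,11); take (14,15); take (17,21).
Selected 5 meetings.

5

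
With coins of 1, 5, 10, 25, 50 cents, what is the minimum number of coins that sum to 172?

Greedy: take as many of the largest coin as possible, then repeat with the remainder.
172 − 3×50→22 − 2×10→2 − 2×1→0
Total coins = 3 + 2 + 2 = 7

7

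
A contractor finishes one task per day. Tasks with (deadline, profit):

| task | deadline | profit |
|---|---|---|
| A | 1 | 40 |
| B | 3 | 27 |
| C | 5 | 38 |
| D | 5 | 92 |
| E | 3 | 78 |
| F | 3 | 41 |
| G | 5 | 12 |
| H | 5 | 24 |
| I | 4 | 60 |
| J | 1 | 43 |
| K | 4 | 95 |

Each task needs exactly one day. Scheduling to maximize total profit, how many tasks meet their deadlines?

5

Sort by profit descending; place each in the latest free slot ≤ its deadline.
Profit order: K=95 D=92 E=78 I=60 J=43 F=41 A=40 C=38 B=27 H=24 G=12
Assign: K→slot 4, D→slot 5, E→slot 3, I→slot 2, J→slot 1, F skipped, A skipped, C skipped, B skipped, H skipped, G skipped.
Slots: [1:J] [2:I] [3:E] [4:K] [5:D]
5 of 11 scheduled.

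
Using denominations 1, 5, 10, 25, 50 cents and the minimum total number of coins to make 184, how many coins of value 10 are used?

184 = 3×50 + 1×25 + 1×5 + 4×1
Count of 10: 0

0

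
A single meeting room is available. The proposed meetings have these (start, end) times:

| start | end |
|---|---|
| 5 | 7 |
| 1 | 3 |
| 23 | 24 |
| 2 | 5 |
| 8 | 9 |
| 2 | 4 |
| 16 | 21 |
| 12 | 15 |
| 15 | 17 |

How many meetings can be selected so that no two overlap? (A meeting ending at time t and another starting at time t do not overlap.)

6

Sort by end time and greedily take each interval whose start is ≥ the last chosen end.
Sorted by end: (1,3)  (2,4)  (2,5)  (5,7)  (8,9)  (12,15)  (15,17)  (16,21)  (23,24)
take (1,3); skip (2,4); take (5,7); take (8,9); take (12,15); take (15,17); take (23,24).
Selected 6 meetings.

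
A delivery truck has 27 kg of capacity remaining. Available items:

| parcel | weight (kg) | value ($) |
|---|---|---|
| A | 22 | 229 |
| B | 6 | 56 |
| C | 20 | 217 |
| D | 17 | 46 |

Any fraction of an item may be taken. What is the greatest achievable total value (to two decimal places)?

289.86

Greedy by value/weight ratio, highest first.
Order: C (217/20=10.85) > A (229/22=10.41) > B (56/6=9.33) > D (46/17=2.71)
Fill: take C (20 @ 217) → take 7/22 of A → 72.86; 27/27 used.
Total value = 289.86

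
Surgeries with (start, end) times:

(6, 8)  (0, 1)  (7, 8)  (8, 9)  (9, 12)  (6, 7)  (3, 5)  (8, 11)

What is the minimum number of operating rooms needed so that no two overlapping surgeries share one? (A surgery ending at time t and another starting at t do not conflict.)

2

Events (time:±→running): 0:+→1 1:-→0 3:+→1 5:-→0 6:+→1 6:+→2 … peak 2.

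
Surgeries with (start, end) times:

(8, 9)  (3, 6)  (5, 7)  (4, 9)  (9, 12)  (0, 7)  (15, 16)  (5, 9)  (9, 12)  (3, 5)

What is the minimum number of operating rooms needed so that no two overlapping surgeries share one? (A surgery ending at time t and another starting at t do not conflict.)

Count concurrent intervals with a sweep; the peak is the room count.
starts: [0, 3, 3, 4, 5, 5, 8, 9, 9, 15]
ends:   [5, 6, 7, 7, 9, 9, 9, 12, 12, 16]
s0→1 s3→2 s3→3 s4→4 e5→3 s5→4 s5→5  — peak 5.

5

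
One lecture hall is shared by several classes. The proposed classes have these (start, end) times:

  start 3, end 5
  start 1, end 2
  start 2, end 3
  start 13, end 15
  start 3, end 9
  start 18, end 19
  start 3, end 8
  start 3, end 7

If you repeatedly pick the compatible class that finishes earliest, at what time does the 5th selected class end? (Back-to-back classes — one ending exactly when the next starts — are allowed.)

By end time: (1,2), (2,3), (3,5), (3,7), (3,8), (3,9), (13,15), (18,19).
Pick (1,2); next start ≥ 2 → (2,3); next start ≥ 3 → (3,5); next start ≥ 5 → (13,15); next start ≥ 15 → (18,19).
Selected: (1,2) (2,3) (3,5) (13,15) (18,19)

19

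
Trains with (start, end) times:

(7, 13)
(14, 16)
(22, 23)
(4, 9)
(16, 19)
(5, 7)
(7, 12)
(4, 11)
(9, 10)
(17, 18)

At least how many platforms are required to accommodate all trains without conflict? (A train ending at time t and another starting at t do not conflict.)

The answer is the maximum number of intervals overlapping at any instant.
starts: [4, 4, 5, 7, 7, 9, 14, 16, 17, 22]
ends:   [7, 9, 10, 11, 12, 13, 16, 18, 19, 23]
s4→1 s4→2 s5→3 e7→2 s7→3 s7→4  — peak 4.

4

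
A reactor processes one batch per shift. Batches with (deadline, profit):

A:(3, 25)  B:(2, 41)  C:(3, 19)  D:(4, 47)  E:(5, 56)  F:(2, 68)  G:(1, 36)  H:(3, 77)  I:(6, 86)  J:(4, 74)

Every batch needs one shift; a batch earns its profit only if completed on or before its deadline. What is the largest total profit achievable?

408

Take jobs in profit order; each goes to the latest open slot no later than its deadline.
By profit: I(d6,86), H(d3,77), J(d4,74), F(d2,68), E(d5,56), D(d4,47), B(d2,41), G(d1,36), A(d3,25), C(d3,19)
I→slot 6; H→slot 3; J→slot 4; F→slot 2; E→slot 5; D→slot 1; B skipped; G skipped; A skipped; C skipped.
Profit = 47 + 68 + 77 + 74 + 56 + 86 = 408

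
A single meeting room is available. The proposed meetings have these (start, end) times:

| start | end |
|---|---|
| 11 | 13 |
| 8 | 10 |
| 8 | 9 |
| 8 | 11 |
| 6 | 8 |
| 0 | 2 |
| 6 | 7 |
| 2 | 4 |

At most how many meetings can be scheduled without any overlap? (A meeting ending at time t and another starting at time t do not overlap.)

5

Order by finish time; keep every interval that doesn't clash with the previous kept one.
Sorted by end: (0,2)  (2,4)  (6,7)  (6,8)  (8,9)  (8,10)  (8,11)  (11,13)
take (0,2); take (2,4); take (6,7); take (8,9); take (11,13).
Selected 5 meetings.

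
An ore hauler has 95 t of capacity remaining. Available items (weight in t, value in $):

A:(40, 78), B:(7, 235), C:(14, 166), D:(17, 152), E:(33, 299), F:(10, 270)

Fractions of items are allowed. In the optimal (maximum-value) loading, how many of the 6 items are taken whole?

5

Greedy by value/weight ratio, highest first.
Order: B (235/7=33.57) > F (270/10=27.00) > C (166/14=11.86) > E (299/33=9.06) > D (152/17=8.94) > A (78/40=1.95)
Fill: take B (7 @ 235) → take F (10 @ 270) → take C (14 @ 166) → take E (33 @ 299) → take D (17 @ 152) → take 14/40 of A → 27.30; 95/95 used.
5 item(s) taken whole; one partial (take 14/40 of A).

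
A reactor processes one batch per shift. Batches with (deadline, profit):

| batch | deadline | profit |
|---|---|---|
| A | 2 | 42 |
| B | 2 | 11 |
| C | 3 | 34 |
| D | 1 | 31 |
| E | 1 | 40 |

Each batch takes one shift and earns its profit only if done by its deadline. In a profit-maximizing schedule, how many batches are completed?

By profit: A(d2,42), E(d1,40), C(d3,34), D(d1,31), B(d2,11)
A→slot 2; E→slot 1; C→slot 3; D skipped; B skipped.
3 of 5 scheduled.

3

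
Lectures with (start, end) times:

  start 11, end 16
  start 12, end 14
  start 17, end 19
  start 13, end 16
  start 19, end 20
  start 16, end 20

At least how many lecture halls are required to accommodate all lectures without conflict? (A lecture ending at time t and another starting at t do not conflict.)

Events (time:±→running): 11:+→1 12:+→2 13:+→3 … peak 3.

3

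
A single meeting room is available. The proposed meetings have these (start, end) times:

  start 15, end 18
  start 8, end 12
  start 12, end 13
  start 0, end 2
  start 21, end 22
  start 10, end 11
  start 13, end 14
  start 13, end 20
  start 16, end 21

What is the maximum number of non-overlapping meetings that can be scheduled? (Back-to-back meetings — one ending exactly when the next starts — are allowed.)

6

Sorted by end: (0,2)  (10,11)  (8,12)  (12,13)  (13,14)  (15,18)  (13,20)  (16,21)  (21,22)
take (0,2); take (10,11); take (12,13); take (13,14); take (15,18); take (21,22).
Selected 6 meetings.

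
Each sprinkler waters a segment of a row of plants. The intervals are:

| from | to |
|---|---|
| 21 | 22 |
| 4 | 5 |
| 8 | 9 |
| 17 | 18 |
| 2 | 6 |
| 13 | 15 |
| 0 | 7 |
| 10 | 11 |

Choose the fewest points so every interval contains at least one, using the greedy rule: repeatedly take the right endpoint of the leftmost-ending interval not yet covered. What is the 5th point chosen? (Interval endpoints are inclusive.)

18

Process intervals by earliest right end; each time one isn't hit yet, stab at its right endpoint.
Sorted: [4,5] [2,6] [0,7] [8,9] [10,11] [13,15] [17,18] [21,22]
{[4,5],[2,6],[0,7]} hit by 5; {[8,9]} hit by 9; {[10,11]} hit by 11; {[13,15]} hit by 15; {[17,18]} hit by 18; {[21,22]} hit by 22.
Points: 5, 9, 11, 15, 18, 22 (6 total).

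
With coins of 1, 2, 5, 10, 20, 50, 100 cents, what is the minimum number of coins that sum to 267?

6

267 − 2×100→67 − 1×50→17 − 1×10→7 − 1×5→2 − 1×2→0
Total coins = 2 + 1 + 1 + 1 + 1 = 6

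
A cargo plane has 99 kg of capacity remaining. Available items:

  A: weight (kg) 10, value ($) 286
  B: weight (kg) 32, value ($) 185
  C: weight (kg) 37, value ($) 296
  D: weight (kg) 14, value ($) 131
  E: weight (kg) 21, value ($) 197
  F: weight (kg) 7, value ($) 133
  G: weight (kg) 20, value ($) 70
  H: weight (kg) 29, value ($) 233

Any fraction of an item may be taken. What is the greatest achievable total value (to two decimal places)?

1124.00

Order: A (286/10=28.60) > F (133/7=19.00) > E (197/21=9.38) > D (131/14=9.36) > H (233/29=8.03) > C (296/37=8.00) > B (185/32=5.78) > G (70/20=3.50)
Fill: take A (10 @ 286) → take F (7 @ 133) → take E (21 @ 197) → take D (14 @ 131) → take H (29 @ 233) → take 18/37 of C → 144.00; 99/99 used.
Total value = 1124.00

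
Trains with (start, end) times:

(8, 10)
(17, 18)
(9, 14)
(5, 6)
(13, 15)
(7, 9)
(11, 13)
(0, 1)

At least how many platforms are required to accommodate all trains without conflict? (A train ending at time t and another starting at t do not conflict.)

2

The answer is the maximum number of intervals overlapping at any instant.
Events (time:±→running): 0:+→1 1:-→0 5:+→1 6:-→0 7:+→1 8:+→2 … peak 2.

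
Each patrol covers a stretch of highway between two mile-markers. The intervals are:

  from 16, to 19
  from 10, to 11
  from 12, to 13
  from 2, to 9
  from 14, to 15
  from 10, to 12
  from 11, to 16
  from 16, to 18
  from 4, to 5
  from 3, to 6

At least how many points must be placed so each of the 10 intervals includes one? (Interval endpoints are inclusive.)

Sorted: [4,5] [3,6] [2,9] [10,11] [10,12] [12,13] [14,15] [11,16] [16,18] [16,19]
{[4,5],[3,6],[2,9]} hit by 5; {[10,11],[10,12]} hit by 11; {[12,13]} hit by 13; {[14,15],[11,16]} hit by 15; {[16,18],[16,19]} hit by 18.
Points: 5, 11, 13, 15, 18 (5 total).

5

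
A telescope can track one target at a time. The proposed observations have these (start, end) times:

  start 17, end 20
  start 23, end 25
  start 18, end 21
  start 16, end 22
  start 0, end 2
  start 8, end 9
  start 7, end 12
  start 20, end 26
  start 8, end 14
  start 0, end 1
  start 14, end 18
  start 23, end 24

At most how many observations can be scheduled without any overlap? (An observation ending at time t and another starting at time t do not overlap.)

Sorted by end: (0,1)  (0,2)  (8,9)  (7,12)  (8,14)  (14,18)  (17,20)  (18,21)  (16,22)  (23,24)  (23,25)  (20,26)
take (0,1); take (8,9); skip (7,12); take (14,18); take (18,21); skip (16,22); take (23,24).
Selected 5 observations.

5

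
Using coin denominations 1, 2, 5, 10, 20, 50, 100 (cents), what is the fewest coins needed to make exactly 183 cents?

6

Use the largest denomination that fits, subtract, and repeat.
183 − 1×100→83 − 1×50→33 − 1×20→13 − 1×10→3 − 1×2→1 − 1×1→0
Total coins = 1 + 1 + 1 + 1 + 1 + 1 = 6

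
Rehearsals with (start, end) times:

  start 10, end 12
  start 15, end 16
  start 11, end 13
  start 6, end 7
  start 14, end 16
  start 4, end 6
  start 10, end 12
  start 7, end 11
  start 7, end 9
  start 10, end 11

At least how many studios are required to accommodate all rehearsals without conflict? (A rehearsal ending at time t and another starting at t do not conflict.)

starts: [4, 6, 7, 7, 10, 10, 10, 11, 14, 15]
ends:   [6, 7, 9, 11, 11, 12, 12, 13, 16, 16]
s4→1 e6→0 s6→1 e7→0 s7→1 s7→2 e9→1 s10→2 s10→3 s10→4  — peak 4.

4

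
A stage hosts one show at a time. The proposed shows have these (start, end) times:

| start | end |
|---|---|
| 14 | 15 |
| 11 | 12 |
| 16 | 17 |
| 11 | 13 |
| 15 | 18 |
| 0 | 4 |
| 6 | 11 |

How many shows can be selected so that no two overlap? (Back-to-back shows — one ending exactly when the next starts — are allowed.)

5

Greedy by earliest finish: after sorting by end time, pick each interval compatible with the last pick.
By end time: (0,4), (6,11), (11,12), (11,13), (14,15), (16,17), (15,18).
Pick (0,4); next start ≥ 4 → (6,11); next start ≥ 11 → (11,12); next start ≥ 12 → (14,15); next start ≥ 15 → (16,17).
Selected 5 shows.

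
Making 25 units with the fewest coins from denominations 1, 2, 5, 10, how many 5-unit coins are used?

Greedy: take as many of the largest coin as possible, then repeat with the remainder.
25 = 2×10 + 1×5
Count of 5: 1

1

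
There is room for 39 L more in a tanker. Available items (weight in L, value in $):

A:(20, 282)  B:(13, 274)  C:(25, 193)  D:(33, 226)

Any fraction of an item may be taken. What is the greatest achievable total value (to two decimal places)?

Greedy by value/weight ratio, highest first.
Order: B (274/13=21.08) > A (282/20=14.10) > C (193/25=7.72) > D (226/33=6.85)
Fill: take B (13 @ 274) → take A (20 @ 282) → take 6/25 of C → 46.32; 39/39 used.
Total value = 602.32

602.32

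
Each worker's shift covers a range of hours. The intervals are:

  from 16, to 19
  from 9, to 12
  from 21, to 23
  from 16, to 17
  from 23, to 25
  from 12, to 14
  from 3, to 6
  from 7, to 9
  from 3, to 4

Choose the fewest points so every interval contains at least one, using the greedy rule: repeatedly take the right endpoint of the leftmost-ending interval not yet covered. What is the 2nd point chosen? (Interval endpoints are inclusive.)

By right end: [3,4]  [3,6]  [7,9]  [9,12]  [12,14]  [16,17]  [16,19]  [21,23]  [23,25]
[3,4] uncovered → point at 4; [7,9] uncovered → point at 9; [12,14] uncovered → point at 14; [16,17] uncovered → point at 17; [21,23] uncovered → point at 23.
Points: 4, 9, 14, 17, 23 (5 total).

9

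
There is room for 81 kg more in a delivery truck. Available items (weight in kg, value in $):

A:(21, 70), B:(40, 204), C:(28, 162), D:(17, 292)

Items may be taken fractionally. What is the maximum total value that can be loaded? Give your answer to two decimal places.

637.60

Greedy by value/weight ratio, highest first.
Order: D (292/17=17.18) > C (162/28=5.79) > B (204/40=5.10) > A (70/21=3.33)
Fill: take D (17 @ 292) → take C (28 @ 162) → take 36/40 of B → 183.60; 81/81 used.
Total value = 637.60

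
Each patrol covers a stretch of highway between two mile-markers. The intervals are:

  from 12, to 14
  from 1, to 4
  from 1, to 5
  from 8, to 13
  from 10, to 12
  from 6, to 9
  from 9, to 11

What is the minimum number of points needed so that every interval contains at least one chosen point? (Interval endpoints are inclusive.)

By right end: [1,4]  [1,5]  [6,9]  [9,11]  [10,12]  [8,13]  [12,14]
[1,4] uncovered → point at 4; [6,9] uncovered → point at 9; [10,12] uncovered → point at 12.
Points: 4, 9, 12 (3 total).

3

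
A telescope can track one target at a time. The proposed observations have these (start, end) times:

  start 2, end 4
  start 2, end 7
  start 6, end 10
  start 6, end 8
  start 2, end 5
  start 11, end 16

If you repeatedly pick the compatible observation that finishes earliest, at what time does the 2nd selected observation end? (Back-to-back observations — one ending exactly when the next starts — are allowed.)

8

Greedy by earliest finish: after sorting by end time, pick each interval compatible with the last pick.
By end time: (2,4), (2,5), (2,7), (6,8), (6,10), (11,16).
Pick (2,4); next start ≥ 4 → (6,8); next start ≥ 8 → (11,16).
Selected: (2,4) (6,8) (11,16)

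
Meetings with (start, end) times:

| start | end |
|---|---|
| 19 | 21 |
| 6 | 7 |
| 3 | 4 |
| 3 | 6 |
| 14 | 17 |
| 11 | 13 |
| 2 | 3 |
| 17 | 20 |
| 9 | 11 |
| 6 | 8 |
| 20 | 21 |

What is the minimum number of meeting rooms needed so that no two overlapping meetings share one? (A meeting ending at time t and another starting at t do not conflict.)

2

Count concurrent intervals with a sweep; the peak is the room count.
starts: [2, 3, 3, 6, 6, 9, 11, 14, 17, 19, 20]
ends:   [3, 4, 6, 7, 8, 11, 13, 17, 20, 21, 21]
s2→1 e3→0 s3→1 s3→2  — peak 2.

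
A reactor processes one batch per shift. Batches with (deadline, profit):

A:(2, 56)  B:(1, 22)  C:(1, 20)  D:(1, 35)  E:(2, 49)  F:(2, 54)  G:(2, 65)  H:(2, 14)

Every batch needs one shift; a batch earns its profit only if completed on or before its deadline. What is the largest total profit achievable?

Take jobs in profit order; each goes to the latest open slot no later than its deadline.
Profit order: G=65 A=56 F=54 E=49 D=35 B=22 C=20 H=14
Assign: G→slot 2, A→slot 1, F skipped, E skipped, D skipped, B skipped, C skipped, H skipped.
Slots: [1:A] [2:G]
Profit = 56 + 65 = 121

121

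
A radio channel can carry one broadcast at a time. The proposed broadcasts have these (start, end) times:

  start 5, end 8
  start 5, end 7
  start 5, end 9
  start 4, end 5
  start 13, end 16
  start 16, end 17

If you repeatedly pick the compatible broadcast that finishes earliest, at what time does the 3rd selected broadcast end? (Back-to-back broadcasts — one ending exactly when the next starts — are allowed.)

16

By end time: (4,5), (5,7), (5,8), (5,9), (13,16), (16,17).
Pick (4,5); next start ≥ 5 → (5,7); next start ≥ 7 → (13,16); next start ≥ 16 → (16,17).
Selected: (4,5) (5,7) (13,16) (16,17)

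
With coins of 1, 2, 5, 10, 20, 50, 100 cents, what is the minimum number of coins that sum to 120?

2

Use the largest denomination that fits, subtract, and repeat.
120 − 1×100→20 − 1×20→0
Total coins = 1 + 1 = 2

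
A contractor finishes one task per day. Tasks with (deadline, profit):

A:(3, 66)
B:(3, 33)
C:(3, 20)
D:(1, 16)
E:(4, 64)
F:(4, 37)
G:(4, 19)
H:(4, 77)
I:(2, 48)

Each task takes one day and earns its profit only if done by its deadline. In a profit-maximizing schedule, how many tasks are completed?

4

Take jobs in profit order; each goes to the latest open slot no later than its deadline.
By profit: H(d4,77), A(d3,66), E(d4,64), I(d2,48), F(d4,37), B(d3,33), C(d3,20), G(d4,19), D(d1,16)
H→slot 4; A→slot 3; E→slot 2; I→slot 1; F skipped; B skipped; C skipped; G skipped; D skipped.
4 of 9 scheduled.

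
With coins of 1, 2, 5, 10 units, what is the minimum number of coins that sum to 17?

3

Use the largest denomination that fits, subtract, and repeat.
17 − 1×10→7 − 1×5→2 − 1×2→0
Total coins = 1 + 1 + 1 = 3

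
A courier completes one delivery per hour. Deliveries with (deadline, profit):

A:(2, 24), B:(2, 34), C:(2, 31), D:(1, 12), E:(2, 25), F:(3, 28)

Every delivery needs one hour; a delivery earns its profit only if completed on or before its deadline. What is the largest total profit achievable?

By profit: B(d2,34), C(d2,31), F(d3,28), E(d2,25), A(d2,24), D(d1,12)
B→slot 2; C→slot 1; F→slot 3; E skipped; A skipped; D skipped.
Profit = 31 + 34 + 28 = 93

93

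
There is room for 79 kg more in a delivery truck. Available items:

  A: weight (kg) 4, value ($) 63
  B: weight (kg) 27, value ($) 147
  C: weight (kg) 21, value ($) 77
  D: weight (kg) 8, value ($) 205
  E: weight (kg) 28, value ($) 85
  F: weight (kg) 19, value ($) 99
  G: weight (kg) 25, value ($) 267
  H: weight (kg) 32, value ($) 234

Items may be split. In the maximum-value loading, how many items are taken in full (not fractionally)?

Greedy by value/weight ratio, highest first.
Ratios (sorted): D 25.62, A 15.75, G 10.68, H 7.31, B 5.44, F 5.21, C 3.67, E 3.04
take D (8 @ 205); take A (4 @ 63); take G (25 @ 267); take H (32 @ 234); take 10/27 of B → 54.44. Capacity used 79/79.
4 item(s) taken whole; one partial (take 10/27 of B).

4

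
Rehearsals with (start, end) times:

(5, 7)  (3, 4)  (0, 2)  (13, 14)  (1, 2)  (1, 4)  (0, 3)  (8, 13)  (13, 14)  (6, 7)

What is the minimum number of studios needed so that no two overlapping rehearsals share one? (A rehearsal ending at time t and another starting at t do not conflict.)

4

Count concurrent intervals with a sweep; the peak is the room count.
starts: [0, 0, 1, 1, 3, 5, 6, 8, 13, 13]
ends:   [2, 2, 3, 4, 4, 7, 7, 13, 14, 14]
s0→1 s0→2 s1→3 s1→4  — peak 4.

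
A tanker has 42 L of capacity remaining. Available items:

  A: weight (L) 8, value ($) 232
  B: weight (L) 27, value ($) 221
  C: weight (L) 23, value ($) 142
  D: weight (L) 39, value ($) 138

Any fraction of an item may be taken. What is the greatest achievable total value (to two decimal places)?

Ratios (sorted): A 29.00, B 8.19, C 6.17, D 3.54
take A (8 @ 232); take B (27 @ 221); take 7/23 of C → 43.22. Capacity used 42/42.
Total value = 496.22

496.22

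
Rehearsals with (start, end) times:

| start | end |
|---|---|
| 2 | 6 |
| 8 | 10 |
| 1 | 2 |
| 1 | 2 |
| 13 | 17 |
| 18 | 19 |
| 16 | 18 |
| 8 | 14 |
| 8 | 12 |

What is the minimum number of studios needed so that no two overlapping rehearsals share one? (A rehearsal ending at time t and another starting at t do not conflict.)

3

Count concurrent intervals with a sweep; the peak is the room count.
Events (time:±→running): 1:+→1 1:+→2 2:-→1 2:-→0 2:+→1 6:-→0 8:+→1 8:+→2 8:+→3 … peak 3.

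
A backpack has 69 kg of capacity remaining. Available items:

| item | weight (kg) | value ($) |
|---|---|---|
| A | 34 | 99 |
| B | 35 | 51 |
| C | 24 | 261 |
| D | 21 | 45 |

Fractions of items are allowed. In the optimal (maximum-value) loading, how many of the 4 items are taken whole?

Order: C (261/24=10.88) > A (99/34=2.91) > D (45/21=2.14) > B (51/35=1.46)
Fill: take C (24 @ 261) → take A (34 @ 99) → take 11/21 of D → 23.57; 69/69 used.
2 item(s) taken whole; one partial (take 11/21 of D).

2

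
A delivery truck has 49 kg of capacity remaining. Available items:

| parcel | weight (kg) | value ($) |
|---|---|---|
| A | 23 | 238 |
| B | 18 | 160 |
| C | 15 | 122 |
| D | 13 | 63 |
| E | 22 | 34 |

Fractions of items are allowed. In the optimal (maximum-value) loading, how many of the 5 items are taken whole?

Greedy by value/weight ratio, highest first.
Ratios (sorted): A 10.35, B 8.89, C 8.13, D 4.85, E 1.55
take A (23 @ 238); take B (18 @ 160); take 8/15 of C → 65.07. Capacity used 49/49.
2 item(s) taken whole; one partial (take 8/15 of C).

2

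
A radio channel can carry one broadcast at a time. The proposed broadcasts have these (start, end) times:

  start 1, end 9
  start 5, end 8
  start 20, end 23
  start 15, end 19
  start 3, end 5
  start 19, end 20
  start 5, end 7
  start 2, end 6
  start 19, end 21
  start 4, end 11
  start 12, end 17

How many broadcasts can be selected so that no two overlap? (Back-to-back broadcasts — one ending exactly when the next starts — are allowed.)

Order by finish time; keep every interval that doesn't clash with the previous kept one.
By end time: (3,5), (2,6), (5,7), (5,8), (1,9), (4,11), (12,17), (15,19), (19,20), (19,21), (20,23).
Pick (3,5); next start ≥ 5 → (5,7); next start ≥ 7 → (12,17); next start ≥ 17 → (19,20); next start ≥ 20 → (20,23).
Selected 5 broadcasts.

5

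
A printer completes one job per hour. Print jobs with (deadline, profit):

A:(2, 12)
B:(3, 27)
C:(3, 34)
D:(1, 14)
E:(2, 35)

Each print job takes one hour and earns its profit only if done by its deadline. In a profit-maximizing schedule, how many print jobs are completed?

Profit order: E=35 C=34 B=27 D=14 A=12
Assign: E→slot 2, C→slot 3, B→slot 1, D skipped, A skipped.
Slots: [1:B] [2:E] [3:C]
3 of 5 scheduled.

3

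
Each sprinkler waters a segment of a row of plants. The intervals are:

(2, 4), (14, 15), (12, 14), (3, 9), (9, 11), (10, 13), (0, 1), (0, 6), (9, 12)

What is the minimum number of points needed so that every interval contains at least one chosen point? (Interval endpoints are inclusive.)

Sorted: [0,1] [2,4] [0,6] [3,9] [9,11] [9,12] [10,13] [12,14] [14,15]
{[0,1]} hit by 1; {[2,4],[0,6],[3,9]} hit by 4; {[9,11],[9,12],[10,13]} hit by 11; {[12,14],[14,15]} hit by 14.
Points: 1, 4, 11, 14 (4 total).

4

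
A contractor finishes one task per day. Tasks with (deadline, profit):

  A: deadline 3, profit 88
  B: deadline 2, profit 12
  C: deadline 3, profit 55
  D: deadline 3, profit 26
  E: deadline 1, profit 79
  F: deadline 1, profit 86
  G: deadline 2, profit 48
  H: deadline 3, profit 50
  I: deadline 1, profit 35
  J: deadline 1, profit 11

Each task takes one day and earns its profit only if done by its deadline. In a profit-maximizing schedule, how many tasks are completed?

3

By profit: A(d3,88), F(d1,86), E(d1,79), C(d3,55), H(d3,50), G(d2,48), I(d1,35), D(d3,26), B(d2,12), J(d1,11)
A→slot 3; F→slot 1; E skipped; C→slot 2; H skipped; G skipped; I skipped; D skipped; B skipped; J skipped.
3 of 10 scheduled.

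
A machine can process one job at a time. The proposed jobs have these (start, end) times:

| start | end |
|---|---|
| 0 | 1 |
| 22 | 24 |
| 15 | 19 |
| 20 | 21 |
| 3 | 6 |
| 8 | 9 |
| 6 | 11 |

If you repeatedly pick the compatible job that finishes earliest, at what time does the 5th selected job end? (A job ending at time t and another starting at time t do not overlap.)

Greedy by earliest finish: after sorting by end time, pick each interval compatible with the last pick.
By end time: (0,1), (3,6), (8,9), (6,11), (15,19), (20,21), (22,24).
Pick (0,1); next start ≥ 1 → (3,6); next start ≥ 6 → (8,9); next start ≥ 9 → (15,19); next start ≥ 19 → (20,21); next start ≥ 21 → (22,24).
Selected: (0,1) (3,6) (8,9) (15,19) (20,21) (22,24)

21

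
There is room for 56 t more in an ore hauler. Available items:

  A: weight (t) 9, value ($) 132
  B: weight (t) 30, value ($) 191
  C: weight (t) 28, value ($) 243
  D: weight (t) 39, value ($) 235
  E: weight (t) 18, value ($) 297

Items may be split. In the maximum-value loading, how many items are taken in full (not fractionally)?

Ratios (sorted): E 16.50, A 14.67, C 8.68, B 6.37, D 6.03
take E (18 @ 297); take A (9 @ 132); take C (28 @ 243); take 1/30 of B → 6.37. Capacity used 56/56.
3 item(s) taken whole; one partial (take 1/30 of B).

3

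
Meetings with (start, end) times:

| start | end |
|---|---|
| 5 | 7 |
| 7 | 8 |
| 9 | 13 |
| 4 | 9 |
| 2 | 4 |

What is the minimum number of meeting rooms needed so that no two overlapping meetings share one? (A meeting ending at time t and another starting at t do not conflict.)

The answer is the maximum number of intervals overlapping at any instant.
starts: [2, 4, 5, 7, 9]
ends:   [4, 7, 8, 9, 13]
s2→1 e4→0 s4→1 s5→2  — peak 2.

2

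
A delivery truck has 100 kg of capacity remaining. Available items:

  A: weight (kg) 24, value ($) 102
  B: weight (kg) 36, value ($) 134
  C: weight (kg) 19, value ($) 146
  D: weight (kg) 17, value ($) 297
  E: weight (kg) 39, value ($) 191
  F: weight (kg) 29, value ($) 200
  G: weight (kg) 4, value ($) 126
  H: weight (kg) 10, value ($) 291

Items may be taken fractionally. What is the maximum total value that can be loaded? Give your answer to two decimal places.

Ratios (sorted): G 31.50, H 29.10, D 17.47, C 7.68, F 6.90, E 4.90, A 4.25, B 3.72
take G (4 @ 126); take H (10 @ 291); take D (17 @ 297); take C (19 @ 146); take F (29 @ 200); take 21/39 of E → 102.85. Capacity used 100/100.
Total value = 1162.85

1162.85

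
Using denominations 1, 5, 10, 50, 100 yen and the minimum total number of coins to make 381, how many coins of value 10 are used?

3

381 = 3×100 + 1×50 + 3×10 + 1×1
Count of 10: 3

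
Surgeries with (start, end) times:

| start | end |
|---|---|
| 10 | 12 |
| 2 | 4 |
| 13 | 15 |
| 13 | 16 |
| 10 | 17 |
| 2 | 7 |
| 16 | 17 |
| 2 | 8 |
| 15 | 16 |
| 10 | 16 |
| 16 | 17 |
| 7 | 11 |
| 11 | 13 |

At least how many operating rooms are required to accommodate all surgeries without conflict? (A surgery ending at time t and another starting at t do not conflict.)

4

Count concurrent intervals with a sweep; the peak is the room count.
Events (time:±→running): 2:+→1 2:+→2 2:+→3 4:-→2 7:-→1 7:+→2 8:-→1 10:+→2 10:+→3 10:+→4 … peak 4.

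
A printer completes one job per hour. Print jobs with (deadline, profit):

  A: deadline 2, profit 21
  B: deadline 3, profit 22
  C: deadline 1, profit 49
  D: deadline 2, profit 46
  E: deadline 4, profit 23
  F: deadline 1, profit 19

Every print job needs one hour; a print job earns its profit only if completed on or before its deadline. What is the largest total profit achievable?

Sort by profit descending; place each in the latest free slot ≤ its deadline.
By profit: C(d1,49), D(d2,46), E(d4,23), B(d3,22), A(d2,21), F(d1,19)
C→slot 1; D→slot 2; E→slot 4; B→slot 3; A skipped; F skipped.
Profit = 49 + 46 + 22 + 23 = 140

140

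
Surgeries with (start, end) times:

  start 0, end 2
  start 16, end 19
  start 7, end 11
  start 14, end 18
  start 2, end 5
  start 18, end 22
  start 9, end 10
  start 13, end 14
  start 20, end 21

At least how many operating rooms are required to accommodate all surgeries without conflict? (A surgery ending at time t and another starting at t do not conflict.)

2

starts: [0, 2, 7, 9, 13, 14, 16, 18, 20]
ends:   [2, 5, 10, 11, 14, 18, 19, 21, 22]
s0→1 e2→0 s2→1 e5→0 s7→1 s9→2  — peak 2.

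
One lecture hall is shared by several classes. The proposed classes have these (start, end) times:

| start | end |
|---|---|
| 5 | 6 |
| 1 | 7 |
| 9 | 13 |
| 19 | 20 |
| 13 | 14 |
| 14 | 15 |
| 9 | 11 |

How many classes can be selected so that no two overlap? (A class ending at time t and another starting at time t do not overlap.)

5

Greedy by earliest finish: after sorting by end time, pick each interval compatible with the last pick.
By end time: (5,6), (1,7), (9,11), (9,13), (13,14), (14,15), (19,20).
Pick (5,6); next start ≥ 6 → (9,11); next start ≥ 11 → (13,14); next start ≥ 14 → (14,15); next start ≥ 15 → (19,20).
Selected 5 classes.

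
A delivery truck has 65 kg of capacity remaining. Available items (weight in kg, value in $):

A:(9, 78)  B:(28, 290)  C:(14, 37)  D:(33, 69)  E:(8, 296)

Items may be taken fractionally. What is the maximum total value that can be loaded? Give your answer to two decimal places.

713.55

Greedy by value/weight ratio, highest first.
Order: E (296/8=37.00) > B (290/28=10.36) > A (78/9=8.67) > C (37/14=2.64) > D (69/33=2.09)
Fill: take E (8 @ 296) → take B (28 @ 290) → take A (9 @ 78) → take C (14 @ 37) → take 6/33 of D → 12.55; 65/65 used.
Total value = 713.55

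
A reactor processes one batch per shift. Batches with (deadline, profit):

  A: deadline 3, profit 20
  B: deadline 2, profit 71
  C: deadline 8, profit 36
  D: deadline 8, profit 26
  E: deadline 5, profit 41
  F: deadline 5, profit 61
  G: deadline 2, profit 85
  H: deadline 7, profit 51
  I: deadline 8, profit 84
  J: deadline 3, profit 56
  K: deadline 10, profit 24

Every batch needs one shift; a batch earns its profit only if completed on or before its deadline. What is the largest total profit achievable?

509

Profit order: G=85 I=84 B=71 F=61 J=56 H=51 E=41 C=36 D=26 K=24 A=20
Assign: G→slot 2, I→slot 8, B→slot 1, F→slot 5, J→slot 3, H→slot 7, E→slot 4, C→slot 6, D skipped, K→slot 10, A skipped.
Slots: [1:B] [2:G] [3:J] [4:E] [5:F] [6:C] [7:H] [8:I] [10:K]
Profit = 71 + 85 + 56 + 41 + 61 + 36 + 51 + 84 + 24 = 509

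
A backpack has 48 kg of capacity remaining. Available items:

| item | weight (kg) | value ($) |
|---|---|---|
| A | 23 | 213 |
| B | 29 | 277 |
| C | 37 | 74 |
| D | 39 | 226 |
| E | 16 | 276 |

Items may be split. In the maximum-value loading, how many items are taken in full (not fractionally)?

2

Ratios (sorted): E 17.25, B 9.55, A 9.26, D 5.79, C 2.00
take E (16 @ 276); take B (29 @ 277); take 3/23 of A → 27.78. Capacity used 48/48.
2 item(s) taken whole; one partial (take 3/23 of A).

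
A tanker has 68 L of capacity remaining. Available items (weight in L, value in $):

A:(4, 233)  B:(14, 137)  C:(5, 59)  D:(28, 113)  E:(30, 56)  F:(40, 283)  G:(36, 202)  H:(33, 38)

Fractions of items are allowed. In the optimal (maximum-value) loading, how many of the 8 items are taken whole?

Sort by value per unit weight and fill in that order.
Order: A (233/4=58.25) > C (59/5=11.80) > B (137/14=9.79) > F (283/40=7.08) > G (202/36=5.61) > D (113/28=4.04) > E (56/30=1.87) > H (38/33=1.15)
Fill: take A (4 @ 233) → take C (5 @ 59) → take B (14 @ 137) → take F (40 @ 283) → take 5/36 of G → 28.06; 68/68 used.
4 item(s) taken whole; one partial (take 5/36 of G).

4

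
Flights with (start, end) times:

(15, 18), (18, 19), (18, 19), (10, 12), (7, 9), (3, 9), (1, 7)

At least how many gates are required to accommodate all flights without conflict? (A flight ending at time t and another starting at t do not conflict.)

starts: [1, 3, 7, 10, 15, 18, 18]
ends:   [7, 9, 9, 12, 18, 19, 19]
s1→1 s3→2  — peak 2.

2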